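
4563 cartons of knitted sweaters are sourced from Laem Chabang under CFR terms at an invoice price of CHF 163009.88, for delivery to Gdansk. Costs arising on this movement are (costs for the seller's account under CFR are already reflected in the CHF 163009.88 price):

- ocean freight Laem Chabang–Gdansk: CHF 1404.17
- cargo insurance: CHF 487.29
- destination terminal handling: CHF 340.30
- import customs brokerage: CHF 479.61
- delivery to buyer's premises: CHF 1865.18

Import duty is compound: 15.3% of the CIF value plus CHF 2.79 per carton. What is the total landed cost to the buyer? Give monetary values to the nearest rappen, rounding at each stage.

CFR: the seller pays costs through ocean freight to the destination port, but not insurance.
Already in the invoice (seller's account under CFR): freight — exclude.
CIF value = CFR price + insurance = 163009.88 + 487.29 = 163497.17
Ad valorem component: 163497.17 × 15.3% = 25015.07
Specific component: 4563 × 2.79 = 12730.77
Import duty = 25015.07 + 12730.77 = 37745.84
Buyer bears: insurance 487.29 + destination terminal 340.30 + brokerage 479.61 + delivery 1865.18 + duty 37745.84 = 40918.22
Landed cost = invoice 163009.88 + 40918.22 = 203928.10

Total landed cost: CHF 203928.10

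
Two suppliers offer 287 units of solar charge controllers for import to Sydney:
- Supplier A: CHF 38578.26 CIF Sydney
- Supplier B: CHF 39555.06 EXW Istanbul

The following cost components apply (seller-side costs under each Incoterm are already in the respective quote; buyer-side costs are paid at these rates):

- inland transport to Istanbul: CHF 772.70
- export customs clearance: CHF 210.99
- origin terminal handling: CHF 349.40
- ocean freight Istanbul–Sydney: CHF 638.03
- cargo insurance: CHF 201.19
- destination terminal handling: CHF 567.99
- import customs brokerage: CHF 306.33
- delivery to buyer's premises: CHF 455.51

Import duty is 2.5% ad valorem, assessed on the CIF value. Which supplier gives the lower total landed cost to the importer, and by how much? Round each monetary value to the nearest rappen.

Supplier A is cheaper by CHF 3227.83

Supplier A (CIF):
The CIF price already equals the CIF value: 38578.26
Import duty = 38578.26 × 2.5% = 964.46
Buyer bears (A): 567.99 + 306.33 + 455.51 = 1329.83
Landed cost (A) = invoice 38578.26 + 1329.83 + duty 964.46 = 40872.55
Supplier B (EXW):
CIF value = EXW price + inland to port + export clearance + origin terminal + freight + insurance = 39555.06 + 772.70 + 210.99 + 349.40 + 638.03 + 201.19 = 41727.37
Import duty = 41727.37 × 2.5% = 1043.18
Buyer bears (B): 772.70 + 210.99 + 349.40 + 638.03 + 201.19 + 567.99 + 306.33 + 455.51 = 3502.14
Landed cost (B) = invoice 39555.06 + 3502.14 + duty 1043.18 = 44100.38
Difference = |40872.55 − 44100.38| = 3227.83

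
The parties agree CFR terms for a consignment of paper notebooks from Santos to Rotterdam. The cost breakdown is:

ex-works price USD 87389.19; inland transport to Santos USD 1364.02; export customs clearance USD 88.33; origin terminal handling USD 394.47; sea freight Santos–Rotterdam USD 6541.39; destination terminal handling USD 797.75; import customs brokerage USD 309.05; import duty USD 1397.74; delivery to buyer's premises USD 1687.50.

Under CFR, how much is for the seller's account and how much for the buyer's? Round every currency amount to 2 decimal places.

CFR: the seller pays costs through ocean freight to the destination port, but not insurance.
Seller's account: goods 87389.19 + inland to port 1364.02 + export clearance 88.33 + origin terminal 394.47 + freight 6541.39 = 95777.40
Buyer's account: destination terminal 797.75 + brokerage 309.05 + duty 1397.74 + delivery 1687.50 = 4192.04

Seller: USD 95777.40; buyer: USD 4192.04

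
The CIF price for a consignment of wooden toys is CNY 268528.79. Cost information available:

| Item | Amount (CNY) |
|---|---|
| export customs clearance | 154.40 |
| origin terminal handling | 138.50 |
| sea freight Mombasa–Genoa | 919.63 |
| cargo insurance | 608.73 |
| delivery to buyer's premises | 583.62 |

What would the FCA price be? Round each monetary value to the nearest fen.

Not relevant to the conversion: export clearance — on the seller under both CIF and FCA; already in the CIF price and stays in the FCA price. delivery — on the buyer under both terms; not part of either seller's price.
From CIF to FCA, the seller no longer bears: origin terminal, freight, insurance.
FCA price = 268528.79 − 138.50 − 919.63 − 608.73 = 266861.93

FCA price: CNY 266861.93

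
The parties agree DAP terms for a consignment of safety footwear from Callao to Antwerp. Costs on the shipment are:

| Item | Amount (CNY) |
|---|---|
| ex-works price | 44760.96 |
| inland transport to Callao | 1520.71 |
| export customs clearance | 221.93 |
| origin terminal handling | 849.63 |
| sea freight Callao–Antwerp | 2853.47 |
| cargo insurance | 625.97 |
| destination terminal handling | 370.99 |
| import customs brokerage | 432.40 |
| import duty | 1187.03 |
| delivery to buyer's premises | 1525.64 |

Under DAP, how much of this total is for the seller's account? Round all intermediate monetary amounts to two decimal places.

Seller's account: CNY 52729.30

DAP: the seller bears all costs to the named destination except import duty and clearance.
Seller's account: goods 44760.96 + inland to port 1520.71 + export clearance 221.93 + origin terminal 849.63 + freight 2853.47 + insurance 625.97 + destination terminal 370.99 + delivery 1525.64 = 52729.30
Buyer's account: brokerage 432.40 + duty 1187.03 = 1619.43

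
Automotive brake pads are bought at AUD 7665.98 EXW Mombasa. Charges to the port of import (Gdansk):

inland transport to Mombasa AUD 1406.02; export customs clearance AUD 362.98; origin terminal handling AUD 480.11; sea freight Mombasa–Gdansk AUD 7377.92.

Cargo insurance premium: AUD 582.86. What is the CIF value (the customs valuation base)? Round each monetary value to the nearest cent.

CIF = EXW price + pre-shipment costs + freight + insurance
CIF = 7665.98 + 1406.02 + 362.98 + 480.11 + 7377.92 + 582.86 = 17875.87

CIF value: AUD 17875.87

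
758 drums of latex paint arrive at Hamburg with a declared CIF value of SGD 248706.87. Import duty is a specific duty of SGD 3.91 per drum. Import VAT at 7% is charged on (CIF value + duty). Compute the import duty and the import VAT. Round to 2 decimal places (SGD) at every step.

Import duty: SGD 2963.78; import VAT: SGD 17616.95

Import duty = 758 × 3.91 = 2963.78
VAT base = CIF + duty = 248706.87 + 2963.78 = 251670.65
Import VAT = 251670.65 × 7% = 17616.95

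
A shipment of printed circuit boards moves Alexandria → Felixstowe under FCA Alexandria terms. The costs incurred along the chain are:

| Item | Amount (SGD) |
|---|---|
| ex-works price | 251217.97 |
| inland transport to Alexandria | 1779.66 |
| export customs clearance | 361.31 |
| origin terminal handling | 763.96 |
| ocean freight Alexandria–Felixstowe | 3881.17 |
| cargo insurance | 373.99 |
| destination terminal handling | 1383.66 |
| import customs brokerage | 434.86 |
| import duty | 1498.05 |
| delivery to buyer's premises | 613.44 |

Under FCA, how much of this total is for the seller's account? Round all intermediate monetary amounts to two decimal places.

Seller's account: SGD 253358.94

FCA: the seller delivers export-cleared goods to the carrier; the buyer bears costs from that point.
Seller's account: goods 251217.97 + inland to port 1779.66 + export clearance 361.31 = 253358.94
Buyer's account: origin terminal 763.96 + freight 3881.17 + insurance 373.99 + destination terminal 1383.66 + brokerage 434.86 + duty 1498.05 + delivery 613.44 = 8949.13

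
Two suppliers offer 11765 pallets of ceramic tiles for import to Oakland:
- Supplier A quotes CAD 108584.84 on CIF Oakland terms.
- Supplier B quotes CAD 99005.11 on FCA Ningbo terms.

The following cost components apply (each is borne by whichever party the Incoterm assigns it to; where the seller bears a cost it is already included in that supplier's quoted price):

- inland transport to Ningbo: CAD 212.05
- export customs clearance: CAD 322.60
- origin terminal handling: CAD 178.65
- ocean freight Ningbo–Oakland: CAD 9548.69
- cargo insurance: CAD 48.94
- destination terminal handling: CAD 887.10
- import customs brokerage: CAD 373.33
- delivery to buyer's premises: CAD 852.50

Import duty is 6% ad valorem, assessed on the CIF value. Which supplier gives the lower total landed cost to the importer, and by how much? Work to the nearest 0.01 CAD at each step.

Supplier A is cheaper by CAD 208.34

Supplier A (CIF):
The CIF price already equals the CIF value: 108584.84
Import duty = 108584.84 × 6% = 6515.09
Buyer bears (A): 887.10 + 373.33 + 852.50 = 2112.93
Landed cost (A) = invoice 108584.84 + 2112.93 + duty 6515.09 = 117212.86
Supplier B (FCA):
CIF value = FCA price + origin terminal + freight + insurance = 99005.11 + 178.65 + 9548.69 + 48.94 = 108781.39
Import duty = 108781.39 × 6% = 6526.88
Buyer bears (B): 178.65 + 9548.69 + 48.94 + 887.10 + 373.33 + 852.50 = 11889.21
Landed cost (B) = invoice 99005.11 + 11889.21 + duty 6526.88 = 117421.20
Difference = |117212.86 − 117421.20| = 208.34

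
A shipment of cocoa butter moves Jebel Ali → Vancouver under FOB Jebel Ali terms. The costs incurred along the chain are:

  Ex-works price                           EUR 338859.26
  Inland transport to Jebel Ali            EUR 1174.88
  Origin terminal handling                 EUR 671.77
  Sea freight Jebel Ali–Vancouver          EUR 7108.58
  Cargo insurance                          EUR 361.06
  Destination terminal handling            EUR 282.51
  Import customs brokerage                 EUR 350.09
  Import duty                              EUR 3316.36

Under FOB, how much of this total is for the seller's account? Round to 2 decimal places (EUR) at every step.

Seller's account: EUR 340705.91

FOB: the seller bears costs until goods are on board at the origin port; the buyer bears freight, insurance and all costs thereafter.
Seller's account: goods 338859.26 + inland to port 1174.88 + origin terminal 671.77 = 340705.91
Buyer's account: freight 7108.58 + insurance 361.06 + destination terminal 282.51 + brokerage 350.09 + duty 3316.36 = 11418.60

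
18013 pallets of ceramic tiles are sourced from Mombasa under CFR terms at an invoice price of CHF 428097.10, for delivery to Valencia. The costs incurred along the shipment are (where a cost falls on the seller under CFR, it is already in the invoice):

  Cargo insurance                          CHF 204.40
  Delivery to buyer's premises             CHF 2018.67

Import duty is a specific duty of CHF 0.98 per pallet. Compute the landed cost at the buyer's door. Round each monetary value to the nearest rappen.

Total landed cost: CHF 447972.91

CFR: the seller pays costs through ocean freight to the destination port, but not insurance.
CIF value = CFR price + insurance = 428097.10 + 204.40 = 428301.50
Import duty = 18013 × 0.98 = 17652.74
Buyer bears: insurance 204.40 + delivery 2018.67 + duty 17652.74 = 19875.81
Landed cost = invoice 428097.10 + 19875.81 = 447972.91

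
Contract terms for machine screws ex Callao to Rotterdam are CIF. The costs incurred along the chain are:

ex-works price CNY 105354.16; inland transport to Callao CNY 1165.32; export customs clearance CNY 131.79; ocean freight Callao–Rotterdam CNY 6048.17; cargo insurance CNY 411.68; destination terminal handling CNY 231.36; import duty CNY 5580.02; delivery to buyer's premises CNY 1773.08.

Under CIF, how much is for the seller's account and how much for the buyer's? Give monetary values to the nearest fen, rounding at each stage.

CIF: the seller pays costs through ocean freight and marine insurance to the destination port.
Seller's account: goods 105354.16 + inland to port 1165.32 + export clearance 131.79 + freight 6048.17 + insurance 411.68 = 113111.12
Buyer's account: destination terminal 231.36 + duty 5580.02 + delivery 1773.08 = 7584.46

Seller: CNY 113111.12; buyer: CNY 7584.46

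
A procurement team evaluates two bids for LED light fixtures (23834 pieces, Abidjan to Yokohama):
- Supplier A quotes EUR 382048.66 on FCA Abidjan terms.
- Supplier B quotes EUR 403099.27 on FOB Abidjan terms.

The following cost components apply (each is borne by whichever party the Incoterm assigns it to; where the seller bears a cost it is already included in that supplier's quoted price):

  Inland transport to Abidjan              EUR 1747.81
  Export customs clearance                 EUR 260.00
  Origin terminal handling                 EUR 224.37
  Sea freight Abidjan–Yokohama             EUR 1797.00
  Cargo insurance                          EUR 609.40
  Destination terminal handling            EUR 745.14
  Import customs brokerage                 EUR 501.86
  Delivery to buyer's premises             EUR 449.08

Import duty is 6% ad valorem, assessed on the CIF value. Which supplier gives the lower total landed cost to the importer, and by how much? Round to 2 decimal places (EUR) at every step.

Supplier A is cheaper by EUR 22075.81

Supplier A (FCA):
CIF value = FCA price + origin terminal + freight + insurance = 382048.66 + 224.37 + 1797.00 + 609.40 = 384679.43
Import duty = 384679.43 × 6% = 23080.77
Buyer bears (A): 224.37 + 1797.00 + 609.40 + 745.14 + 501.86 + 449.08 = 4326.85
Landed cost (A) = invoice 382048.66 + 4326.85 + duty 23080.77 = 409456.28
Supplier B (FOB):
CIF value = FOB price + freight + insurance = 403099.27 + 1797.00 + 609.40 = 405505.67
Import duty = 405505.67 × 6% = 24330.34
Buyer bears (B): 1797.00 + 609.40 + 745.14 + 501.86 + 449.08 = 4102.48
Landed cost (B) = invoice 403099.27 + 4102.48 + duty 24330.34 = 431532.09
Difference = |409456.28 − 431532.09| = 22075.81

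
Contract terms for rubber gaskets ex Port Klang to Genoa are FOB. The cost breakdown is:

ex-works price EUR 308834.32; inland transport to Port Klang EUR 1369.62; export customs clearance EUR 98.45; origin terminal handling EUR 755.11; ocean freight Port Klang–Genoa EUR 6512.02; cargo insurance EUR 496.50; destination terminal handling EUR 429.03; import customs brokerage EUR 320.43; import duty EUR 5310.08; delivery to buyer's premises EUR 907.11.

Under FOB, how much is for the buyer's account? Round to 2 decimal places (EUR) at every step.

Buyer's account: EUR 13975.17

FOB: the seller bears costs until goods are on board at the origin port; the buyer bears freight, insurance and all costs thereafter.
Seller's account: goods 308834.32 + inland to port 1369.62 + export clearance 98.45 + origin terminal 755.11 = 311057.50
Buyer's account: freight 6512.02 + insurance 496.50 + destination terminal 429.03 + brokerage 320.43 + duty 5310.08 + delivery 907.11 = 13975.17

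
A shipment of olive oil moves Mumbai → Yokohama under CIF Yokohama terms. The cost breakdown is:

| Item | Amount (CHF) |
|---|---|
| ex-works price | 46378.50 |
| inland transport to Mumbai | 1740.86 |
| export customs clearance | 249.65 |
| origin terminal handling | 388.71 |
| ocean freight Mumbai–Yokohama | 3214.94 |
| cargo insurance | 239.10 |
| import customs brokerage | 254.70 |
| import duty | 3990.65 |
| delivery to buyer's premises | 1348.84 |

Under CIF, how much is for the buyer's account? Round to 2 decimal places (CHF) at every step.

Buyer's account: CHF 5594.19

CIF: the seller pays costs through ocean freight and marine insurance to the destination port.
Seller's account: goods 46378.50 + inland to port 1740.86 + export clearance 249.65 + origin terminal 388.71 + freight 3214.94 + insurance 239.10 = 52211.76
Buyer's account: brokerage 254.70 + duty 3990.65 + delivery 1348.84 = 5594.19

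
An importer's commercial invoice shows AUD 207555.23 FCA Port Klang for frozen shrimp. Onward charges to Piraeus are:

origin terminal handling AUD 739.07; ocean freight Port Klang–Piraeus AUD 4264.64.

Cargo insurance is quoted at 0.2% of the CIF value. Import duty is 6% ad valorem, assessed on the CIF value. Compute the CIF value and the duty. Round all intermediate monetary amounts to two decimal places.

CIF value: AUD 212984.91; import duty: AUD 12779.09

Let C be the CIF value. C = FCA price + pre-shipment costs + freight + 0.2% × C
C − 0.2% × C = 207555.23 + 739.07 + 4264.64
0.998 × C = 212558.94
C = 212558.94 / 0.998 = 212984.91
Insurance premium = 0.2% × 212984.91 = 425.97
Import duty = 212984.91 × 6% = 12779.09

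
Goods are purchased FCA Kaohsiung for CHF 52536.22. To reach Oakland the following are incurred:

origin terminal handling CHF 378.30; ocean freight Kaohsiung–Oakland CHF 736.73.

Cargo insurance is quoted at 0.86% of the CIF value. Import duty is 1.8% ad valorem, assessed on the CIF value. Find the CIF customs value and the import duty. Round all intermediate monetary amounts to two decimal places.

CIF value: CHF 54116.65; import duty: CHF 974.10

Let C be the CIF value. C = FCA price + pre-shipment costs + freight + 0.86% × C
C − 0.86% × C = 52536.22 + 378.30 + 736.73
0.9914 × C = 53651.25
C = 53651.25 / 0.9914 = 54116.65
Insurance premium = 0.86% × 54116.65 = 465.40
Import duty = 54116.65 × 1.8% = 974.10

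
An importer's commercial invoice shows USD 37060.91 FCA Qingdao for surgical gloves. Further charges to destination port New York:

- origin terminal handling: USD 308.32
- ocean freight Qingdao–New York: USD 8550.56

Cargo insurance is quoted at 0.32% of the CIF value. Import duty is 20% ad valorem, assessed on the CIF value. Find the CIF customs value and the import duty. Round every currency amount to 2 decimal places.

CIF value: USD 46067.21; import duty: USD 9213.44

Let C be the CIF value. C = FCA price + pre-shipment costs + freight + 0.32% × C
C − 0.32% × C = 37060.91 + 308.32 + 8550.56
0.9968 × C = 45919.79
C = 45919.79 / 0.9968 = 46067.21
Insurance premium = 0.32% × 46067.21 = 147.42
Import duty = 46067.21 × 20% = 9213.44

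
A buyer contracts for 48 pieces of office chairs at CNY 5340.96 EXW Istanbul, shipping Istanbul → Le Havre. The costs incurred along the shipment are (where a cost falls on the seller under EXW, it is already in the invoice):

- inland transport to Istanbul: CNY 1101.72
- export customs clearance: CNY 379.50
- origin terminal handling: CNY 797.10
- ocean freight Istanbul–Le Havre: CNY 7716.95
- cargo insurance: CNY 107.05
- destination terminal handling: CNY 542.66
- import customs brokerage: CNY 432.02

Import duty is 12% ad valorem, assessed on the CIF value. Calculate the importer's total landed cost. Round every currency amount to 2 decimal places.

EXW: the seller makes goods available at their premises; the buyer bears all onward costs.
CIF value = EXW price + inland to port + export clearance + origin terminal + freight + insurance = 5340.96 + 1101.72 + 379.50 + 797.10 + 7716.95 + 107.05 = 15443.28
Import duty = 15443.28 × 12% = 1853.19
Buyer bears: inland to port 1101.72 + export clearance 379.50 + origin terminal 797.10 + freight 7716.95 + insurance 107.05 + destination terminal 542.66 + brokerage 432.02 + duty 1853.19 = 12930.19
Landed cost = invoice 5340.96 + 12930.19 = 18271.15

Total landed cost: CNY 18271.15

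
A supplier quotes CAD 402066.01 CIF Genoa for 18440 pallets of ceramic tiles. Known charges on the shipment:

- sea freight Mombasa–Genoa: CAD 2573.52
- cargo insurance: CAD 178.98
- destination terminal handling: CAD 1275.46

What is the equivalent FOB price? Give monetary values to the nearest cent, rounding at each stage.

FOB price: CAD 399313.51

Not relevant to the conversion: destination terminal — on the buyer under both terms; not part of either seller's price.
From CIF to FOB, the seller no longer bears: freight, insurance.
FOB price = 402066.01 − 2573.52 − 178.98 = 399313.51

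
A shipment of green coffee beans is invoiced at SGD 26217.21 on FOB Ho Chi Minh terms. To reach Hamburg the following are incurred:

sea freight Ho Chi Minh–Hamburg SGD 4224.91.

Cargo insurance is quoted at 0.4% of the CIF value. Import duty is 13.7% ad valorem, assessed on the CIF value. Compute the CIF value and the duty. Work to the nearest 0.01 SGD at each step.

Let C be the CIF value. C = FOB price + freight + 0.4% × C
C − 0.4% × C = 26217.21 + 4224.91
0.996 × C = 30442.12
C = 30442.12 / 0.996 = 30564.38
Insurance premium = 0.4% × 30564.38 = 122.26
Import duty = 30564.38 × 13.7% = 4187.32

CIF value: SGD 30564.38; import duty: SGD 4187.32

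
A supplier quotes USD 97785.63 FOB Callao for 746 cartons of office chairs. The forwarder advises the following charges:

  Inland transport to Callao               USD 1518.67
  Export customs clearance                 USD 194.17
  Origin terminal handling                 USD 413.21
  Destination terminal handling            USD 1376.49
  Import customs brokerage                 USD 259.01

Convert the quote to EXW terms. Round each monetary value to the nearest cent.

EXW price: USD 95659.58

Not relevant to the conversion: brokerage, destination terminal — on the buyer under both terms; not part of either seller's price.
From FOB to EXW, the seller no longer bears: inland to port, export clearance, origin terminal.
EXW price = 97785.63 − 1518.67 − 194.17 − 413.21 = 95659.58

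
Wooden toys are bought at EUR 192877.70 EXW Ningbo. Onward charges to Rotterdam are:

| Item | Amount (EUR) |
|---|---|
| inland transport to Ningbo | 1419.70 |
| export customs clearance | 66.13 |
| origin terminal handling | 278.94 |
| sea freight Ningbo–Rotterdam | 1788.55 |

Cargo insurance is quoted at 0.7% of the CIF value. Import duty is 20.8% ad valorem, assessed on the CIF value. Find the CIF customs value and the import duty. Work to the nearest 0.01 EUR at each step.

CIF value: EUR 197815.73; import duty: EUR 41145.67

Let C be the CIF value. C = EXW price + pre-shipment costs + freight + 0.7% × C
C − 0.7% × C = 192877.70 + 1419.70 + 66.13 + 278.94 + 1788.55
0.993 × C = 196431.02
C = 196431.02 / 0.993 = 197815.73
Insurance premium = 0.7% × 197815.73 = 1384.71
Import duty = 197815.73 × 20.8% = 41145.67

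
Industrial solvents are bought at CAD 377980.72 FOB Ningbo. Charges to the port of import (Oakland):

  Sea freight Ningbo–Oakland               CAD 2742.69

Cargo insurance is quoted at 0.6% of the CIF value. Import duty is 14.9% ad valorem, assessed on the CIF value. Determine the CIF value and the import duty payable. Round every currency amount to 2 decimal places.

CIF value: CAD 383021.54; import duty: CAD 57070.21

Let C be the CIF value. C = FOB price + freight + 0.6% × C
C − 0.6% × C = 377980.72 + 2742.69
0.994 × C = 380723.41
C = 380723.41 / 0.994 = 383021.54
Insurance premium = 0.6% × 383021.54 = 2298.13
Import duty = 383021.54 × 14.9% = 57070.21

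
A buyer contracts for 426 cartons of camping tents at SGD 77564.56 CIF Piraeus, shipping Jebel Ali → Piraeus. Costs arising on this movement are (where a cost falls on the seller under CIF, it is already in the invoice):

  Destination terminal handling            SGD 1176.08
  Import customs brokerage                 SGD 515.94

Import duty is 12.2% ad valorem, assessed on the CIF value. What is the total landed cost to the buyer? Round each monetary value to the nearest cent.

CIF: the seller pays costs through ocean freight and marine insurance to the destination port.
The CIF price already equals the CIF value: 77564.56
Import duty = 77564.56 × 12.2% = 9462.88
Buyer bears: destination terminal 1176.08 + brokerage 515.94 + duty 9462.88 = 11154.90
Landed cost = invoice 77564.56 + 11154.90 = 88719.46

Total landed cost: SGD 88719.46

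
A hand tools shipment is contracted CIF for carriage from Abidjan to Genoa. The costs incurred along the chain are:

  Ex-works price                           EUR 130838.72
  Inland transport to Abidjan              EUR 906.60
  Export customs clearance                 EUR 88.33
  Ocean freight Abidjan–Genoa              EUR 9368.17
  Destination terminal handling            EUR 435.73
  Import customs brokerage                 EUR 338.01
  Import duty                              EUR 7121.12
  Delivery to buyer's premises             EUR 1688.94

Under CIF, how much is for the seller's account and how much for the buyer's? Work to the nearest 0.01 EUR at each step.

Seller: EUR 141201.82; buyer: EUR 9583.80

CIF: the seller pays costs through ocean freight and marine insurance to the destination port.
Seller's account: goods 130838.72 + inland to port 906.60 + export clearance 88.33 + freight 9368.17 = 141201.82
Buyer's account: destination terminal 435.73 + brokerage 338.01 + duty 7121.12 + delivery 1688.94 = 9583.80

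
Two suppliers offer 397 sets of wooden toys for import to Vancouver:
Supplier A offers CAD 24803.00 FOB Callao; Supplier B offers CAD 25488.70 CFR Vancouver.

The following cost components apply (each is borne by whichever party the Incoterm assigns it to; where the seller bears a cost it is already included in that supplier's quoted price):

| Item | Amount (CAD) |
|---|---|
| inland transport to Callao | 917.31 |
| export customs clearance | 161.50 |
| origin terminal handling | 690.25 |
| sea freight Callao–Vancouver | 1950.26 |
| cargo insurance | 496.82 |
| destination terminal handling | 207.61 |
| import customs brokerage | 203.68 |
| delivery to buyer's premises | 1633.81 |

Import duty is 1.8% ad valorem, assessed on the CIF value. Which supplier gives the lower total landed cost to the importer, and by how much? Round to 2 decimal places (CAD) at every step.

Supplier A (FOB):
CIF value = FOB price + freight + insurance = 24803.00 + 1950.26 + 496.82 = 27250.08
Import duty = 27250.08 × 1.8% = 490.50
Buyer bears (A): 1950.26 + 496.82 + 207.61 + 203.68 + 1633.81 = 4492.18
Landed cost (A) = invoice 24803.00 + 4492.18 + duty 490.50 = 29785.68
Supplier B (CFR):
CIF value = CFR price + insurance = 25488.70 + 496.82 = 25985.52
Import duty = 25985.52 × 1.8% = 467.74
Buyer bears (B): 496.82 + 207.61 + 203.68 + 1633.81 = 2541.92
Landed cost (B) = invoice 25488.70 + 2541.92 + duty 467.74 = 28498.36
Difference = |29785.68 − 28498.36| = 1287.32

Supplier B is cheaper by CAD 1287.32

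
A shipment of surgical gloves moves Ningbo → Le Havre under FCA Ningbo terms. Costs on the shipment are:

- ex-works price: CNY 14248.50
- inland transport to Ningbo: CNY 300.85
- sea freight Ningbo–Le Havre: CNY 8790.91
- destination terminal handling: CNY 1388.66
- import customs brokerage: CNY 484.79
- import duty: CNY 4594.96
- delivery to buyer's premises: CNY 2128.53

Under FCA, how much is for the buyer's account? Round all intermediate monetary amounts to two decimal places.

FCA: the seller delivers export-cleared goods to the carrier; the buyer bears costs from that point.
Seller's account: goods 14248.50 + inland to port 300.85 = 14549.35
Buyer's account: freight 8790.91 + destination terminal 1388.66 + brokerage 484.79 + duty 4594.96 + delivery 2128.53 = 17387.85

Buyer's account: CNY 17387.85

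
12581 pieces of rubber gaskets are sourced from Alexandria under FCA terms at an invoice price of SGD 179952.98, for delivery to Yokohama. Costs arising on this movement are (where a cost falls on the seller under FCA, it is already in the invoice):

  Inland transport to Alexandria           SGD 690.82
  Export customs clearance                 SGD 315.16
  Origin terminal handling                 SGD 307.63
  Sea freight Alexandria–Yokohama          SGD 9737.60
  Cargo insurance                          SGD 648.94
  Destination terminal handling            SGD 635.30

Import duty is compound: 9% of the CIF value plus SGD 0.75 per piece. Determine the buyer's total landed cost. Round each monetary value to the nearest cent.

FCA: the seller delivers export-cleared goods to the carrier; the buyer bears costs from that point.
Already in the invoice (seller's account under FCA): inland to port, export clearance — exclude.
CIF value = FCA price + origin terminal + freight + insurance = 179952.98 + 307.63 + 9737.60 + 648.94 = 190647.15
Ad valorem component: 190647.15 × 9% = 17158.24
Specific component: 12581 × 0.75 = 9435.75
Import duty = 17158.24 + 9435.75 = 26593.99
Buyer bears: origin terminal 307.63 + freight 9737.60 + insurance 648.94 + destination terminal 635.30 + duty 26593.99 = 37923.46
Landed cost = invoice 179952.98 + 37923.46 = 217876.44

Total landed cost: SGD 217876.44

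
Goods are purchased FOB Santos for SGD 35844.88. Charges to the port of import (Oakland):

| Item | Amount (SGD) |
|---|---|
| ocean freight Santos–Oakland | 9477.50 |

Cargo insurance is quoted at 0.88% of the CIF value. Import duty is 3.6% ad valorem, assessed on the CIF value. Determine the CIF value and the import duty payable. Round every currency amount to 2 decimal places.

CIF value: SGD 45724.76; import duty: SGD 1646.09

Let C be the CIF value. C = FOB price + freight + 0.88% × C
C − 0.88% × C = 35844.88 + 9477.50
0.9912 × C = 45322.38
C = 45322.38 / 0.9912 = 45724.76
Insurance premium = 0.88% × 45724.76 = 402.38
Import duty = 45724.76 × 3.6% = 1646.09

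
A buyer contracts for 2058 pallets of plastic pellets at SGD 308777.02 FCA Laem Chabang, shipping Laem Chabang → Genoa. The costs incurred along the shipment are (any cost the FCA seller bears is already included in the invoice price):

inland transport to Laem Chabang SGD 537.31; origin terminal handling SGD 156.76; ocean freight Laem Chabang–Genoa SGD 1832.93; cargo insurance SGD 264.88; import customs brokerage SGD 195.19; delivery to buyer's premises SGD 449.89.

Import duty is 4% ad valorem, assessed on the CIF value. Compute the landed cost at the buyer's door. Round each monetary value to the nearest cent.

Total landed cost: SGD 324117.93

FCA: the seller delivers export-cleared goods to the carrier; the buyer bears costs from that point.
Already in the invoice (seller's account under FCA): inland to port — exclude.
CIF value = FCA price + origin terminal + freight + insurance = 308777.02 + 156.76 + 1832.93 + 264.88 = 311031.59
Import duty = 311031.59 × 4% = 12441.26
Buyer bears: origin terminal 156.76 + freight 1832.93 + insurance 264.88 + brokerage 195.19 + delivery 449.89 + duty 12441.26 = 15340.91
Landed cost = invoice 308777.02 + 15340.91 = 324117.93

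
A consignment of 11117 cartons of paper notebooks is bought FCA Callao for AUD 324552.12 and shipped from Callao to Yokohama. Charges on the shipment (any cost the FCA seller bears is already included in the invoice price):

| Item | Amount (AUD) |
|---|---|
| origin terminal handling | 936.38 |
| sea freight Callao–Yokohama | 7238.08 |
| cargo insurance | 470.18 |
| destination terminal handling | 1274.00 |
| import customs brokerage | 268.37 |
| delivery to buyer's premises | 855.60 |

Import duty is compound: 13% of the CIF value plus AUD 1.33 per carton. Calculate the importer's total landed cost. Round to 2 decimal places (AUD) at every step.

Total landed cost: AUD 393695.92

FCA: the seller delivers export-cleared goods to the carrier; the buyer bears costs from that point.
CIF value = FCA price + origin terminal + freight + insurance = 324552.12 + 936.38 + 7238.08 + 470.18 = 333196.76
Ad valorem component: 333196.76 × 13% = 43315.58
Specific component: 11117 × 1.33 = 14785.61
Import duty = 43315.58 + 14785.61 = 58101.19
Buyer bears: origin terminal 936.38 + freight 7238.08 + insurance 470.18 + destination terminal 1274.00 + brokerage 268.37 + delivery 855.60 + duty 58101.19 = 69143.80
Landed cost = invoice 324552.12 + 69143.80 = 393695.92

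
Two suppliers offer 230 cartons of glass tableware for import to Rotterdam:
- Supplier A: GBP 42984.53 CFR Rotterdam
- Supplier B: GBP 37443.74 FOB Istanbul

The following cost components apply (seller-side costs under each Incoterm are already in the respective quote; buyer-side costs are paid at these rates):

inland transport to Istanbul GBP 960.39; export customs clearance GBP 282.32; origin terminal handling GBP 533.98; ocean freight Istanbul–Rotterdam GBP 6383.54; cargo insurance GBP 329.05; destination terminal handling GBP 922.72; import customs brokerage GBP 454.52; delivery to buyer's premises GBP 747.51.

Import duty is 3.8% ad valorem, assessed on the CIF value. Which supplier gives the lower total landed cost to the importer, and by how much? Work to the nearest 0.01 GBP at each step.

Supplier A (CFR):
CIF value = CFR price + insurance = 42984.53 + 329.05 = 43313.58
Import duty = 43313.58 × 3.8% = 1645.92
Buyer bears (A): 329.05 + 922.72 + 454.52 + 747.51 = 2453.80
Landed cost (A) = invoice 42984.53 + 2453.80 + duty 1645.92 = 47084.25
Supplier B (FOB):
CIF value = FOB price + freight + insurance = 37443.74 + 6383.54 + 329.05 = 44156.33
Import duty = 44156.33 × 3.8% = 1677.94
Buyer bears (B): 6383.54 + 329.05 + 922.72 + 454.52 + 747.51 = 8837.34
Landed cost (B) = invoice 37443.74 + 8837.34 + duty 1677.94 = 47959.02
Difference = |47084.25 − 47959.02| = 874.77

Supplier A is cheaper by GBP 874.77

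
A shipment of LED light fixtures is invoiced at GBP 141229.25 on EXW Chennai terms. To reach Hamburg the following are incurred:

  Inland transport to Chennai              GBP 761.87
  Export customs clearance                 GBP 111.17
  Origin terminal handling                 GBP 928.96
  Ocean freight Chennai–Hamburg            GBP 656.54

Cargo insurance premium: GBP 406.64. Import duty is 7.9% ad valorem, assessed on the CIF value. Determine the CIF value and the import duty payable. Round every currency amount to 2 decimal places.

CIF value: GBP 144094.43; import duty: GBP 11383.46

CIF = EXW price + pre-shipment costs + freight + insurance
CIF = 141229.25 + 761.87 + 111.17 + 928.96 + 656.54 + 406.64 = 144094.43
Import duty = 144094.43 × 7.9% = 11383.46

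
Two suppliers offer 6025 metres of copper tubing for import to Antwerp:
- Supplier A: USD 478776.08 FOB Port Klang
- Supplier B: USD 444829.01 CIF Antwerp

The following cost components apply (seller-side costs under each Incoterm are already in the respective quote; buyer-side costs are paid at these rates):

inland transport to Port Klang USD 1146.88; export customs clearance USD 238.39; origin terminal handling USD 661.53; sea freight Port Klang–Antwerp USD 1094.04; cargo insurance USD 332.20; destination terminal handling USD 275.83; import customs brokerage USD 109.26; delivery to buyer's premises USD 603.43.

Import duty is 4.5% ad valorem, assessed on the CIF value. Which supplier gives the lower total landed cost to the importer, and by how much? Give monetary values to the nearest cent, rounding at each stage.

Supplier A (FOB):
CIF value = FOB price + freight + insurance = 478776.08 + 1094.04 + 332.20 = 480202.32
Import duty = 480202.32 × 4.5% = 21609.10
Buyer bears (A): 1094.04 + 332.20 + 275.83 + 109.26 + 603.43 = 2414.76
Landed cost (A) = invoice 478776.08 + 2414.76 + duty 21609.10 = 502799.94
Supplier B (CIF):
The CIF price already equals the CIF value: 444829.01
Import duty = 444829.01 × 4.5% = 20017.31
Buyer bears (B): 275.83 + 109.26 + 603.43 = 988.52
Landed cost (B) = invoice 444829.01 + 988.52 + duty 20017.31 = 465834.84
Difference = |502799.94 − 465834.84| = 36965.10

Supplier B is cheaper by USD 36965.10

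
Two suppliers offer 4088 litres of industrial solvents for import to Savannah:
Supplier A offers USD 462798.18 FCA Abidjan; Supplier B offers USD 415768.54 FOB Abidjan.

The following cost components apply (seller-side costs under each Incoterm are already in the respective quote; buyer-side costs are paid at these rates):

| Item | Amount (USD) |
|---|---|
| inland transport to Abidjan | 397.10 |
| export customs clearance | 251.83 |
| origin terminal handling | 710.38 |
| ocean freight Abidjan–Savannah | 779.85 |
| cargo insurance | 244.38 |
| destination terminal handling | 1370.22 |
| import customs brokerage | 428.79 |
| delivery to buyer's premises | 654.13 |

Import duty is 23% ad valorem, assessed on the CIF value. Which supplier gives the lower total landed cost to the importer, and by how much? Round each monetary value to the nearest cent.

Supplier B is cheaper by USD 58720.22

Supplier A (FCA):
CIF value = FCA price + origin terminal + freight + insurance = 462798.18 + 710.38 + 779.85 + 244.38 = 464532.79
Import duty = 464532.79 × 23% = 106842.54
Buyer bears (A): 710.38 + 779.85 + 244.38 + 1370.22 + 428.79 + 654.13 = 4187.75
Landed cost (A) = invoice 462798.18 + 4187.75 + duty 106842.54 = 573828.47
Supplier B (FOB):
CIF value = FOB price + freight + insurance = 415768.54 + 779.85 + 244.38 = 416792.77
Import duty = 416792.77 × 23% = 95862.34
Buyer bears (B): 779.85 + 244.38 + 1370.22 + 428.79 + 654.13 = 3477.37
Landed cost (B) = invoice 415768.54 + 3477.37 + duty 95862.34 = 515108.25
Difference = |573828.47 − 515108.25| = 58720.22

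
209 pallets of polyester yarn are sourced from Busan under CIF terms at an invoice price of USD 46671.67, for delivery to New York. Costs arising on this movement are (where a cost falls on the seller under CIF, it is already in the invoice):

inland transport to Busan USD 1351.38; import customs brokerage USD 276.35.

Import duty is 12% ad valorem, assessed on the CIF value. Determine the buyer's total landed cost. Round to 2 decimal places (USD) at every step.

CIF: the seller pays costs through ocean freight and marine insurance to the destination port.
Already in the invoice (seller's account under CIF): inland to port — exclude.
The CIF price already equals the CIF value: 46671.67
Import duty = 46671.67 × 12% = 5600.60
Buyer bears: brokerage 276.35 + duty 5600.60 = 5876.95
Landed cost = invoice 46671.67 + 5876.95 = 52548.62

Total landed cost: USD 52548.62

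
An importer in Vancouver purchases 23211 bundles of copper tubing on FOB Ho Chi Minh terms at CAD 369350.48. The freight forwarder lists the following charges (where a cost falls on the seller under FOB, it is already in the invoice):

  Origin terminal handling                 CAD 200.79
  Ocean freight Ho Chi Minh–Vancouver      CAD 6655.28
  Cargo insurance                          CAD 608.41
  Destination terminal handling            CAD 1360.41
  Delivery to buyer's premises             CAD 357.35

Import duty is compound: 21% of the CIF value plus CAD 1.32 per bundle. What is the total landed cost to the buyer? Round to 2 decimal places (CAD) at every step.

Total landed cost: CAD 488059.43

FOB: the seller bears costs until goods are on board at the origin port; the buyer bears freight, insurance and all costs thereafter.
Already in the invoice (seller's account under FOB): origin terminal — exclude.
CIF value = FOB price + freight + insurance = 369350.48 + 6655.28 + 608.41 = 376614.17
Ad valorem component: 376614.17 × 21% = 79088.98
Specific component: 23211 × 1.32 = 30638.52
Import duty = 79088.98 + 30638.52 = 109727.50
Buyer bears: freight 6655.28 + insurance 608.41 + destination terminal 1360.41 + delivery 357.35 + duty 109727.50 = 118708.95
Landed cost = invoice 369350.48 + 118708.95 = 488059.43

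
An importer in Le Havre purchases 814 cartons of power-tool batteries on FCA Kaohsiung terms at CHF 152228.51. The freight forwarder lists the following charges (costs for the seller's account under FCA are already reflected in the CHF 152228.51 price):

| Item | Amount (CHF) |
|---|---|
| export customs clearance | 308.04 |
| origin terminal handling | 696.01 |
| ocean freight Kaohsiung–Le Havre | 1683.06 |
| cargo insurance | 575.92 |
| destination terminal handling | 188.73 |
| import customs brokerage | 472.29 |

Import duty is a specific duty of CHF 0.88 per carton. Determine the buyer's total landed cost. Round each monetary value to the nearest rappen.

Total landed cost: CHF 156560.84

FCA: the seller delivers export-cleared goods to the carrier; the buyer bears costs from that point.
Already in the invoice (seller's account under FCA): export clearance — exclude.
CIF value = FCA price + origin terminal + freight + insurance = 152228.51 + 696.01 + 1683.06 + 575.92 = 155183.50
Import duty = 814 × 0.88 = 716.32
Buyer bears: origin terminal 696.01 + freight 1683.06 + insurance 575.92 + destination terminal 188.73 + brokerage 472.29 + duty 716.32 = 4332.33
Landed cost = invoice 152228.51 + 4332.33 = 156560.84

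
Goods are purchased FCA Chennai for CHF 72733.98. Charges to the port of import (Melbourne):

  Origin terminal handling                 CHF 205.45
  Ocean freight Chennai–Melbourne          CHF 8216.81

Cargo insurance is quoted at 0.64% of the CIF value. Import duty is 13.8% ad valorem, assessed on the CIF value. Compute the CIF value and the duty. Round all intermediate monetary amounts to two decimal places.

Let C be the CIF value. C = FCA price + pre-shipment costs + freight + 0.64% × C
C − 0.64% × C = 72733.98 + 205.45 + 8216.81
0.9936 × C = 81156.24
C = 81156.24 / 0.9936 = 81678.99
Insurance premium = 0.64% × 81678.99 = 522.75
Import duty = 81678.99 × 13.8% = 11271.70

CIF value: CHF 81678.99; import duty: CHF 11271.70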